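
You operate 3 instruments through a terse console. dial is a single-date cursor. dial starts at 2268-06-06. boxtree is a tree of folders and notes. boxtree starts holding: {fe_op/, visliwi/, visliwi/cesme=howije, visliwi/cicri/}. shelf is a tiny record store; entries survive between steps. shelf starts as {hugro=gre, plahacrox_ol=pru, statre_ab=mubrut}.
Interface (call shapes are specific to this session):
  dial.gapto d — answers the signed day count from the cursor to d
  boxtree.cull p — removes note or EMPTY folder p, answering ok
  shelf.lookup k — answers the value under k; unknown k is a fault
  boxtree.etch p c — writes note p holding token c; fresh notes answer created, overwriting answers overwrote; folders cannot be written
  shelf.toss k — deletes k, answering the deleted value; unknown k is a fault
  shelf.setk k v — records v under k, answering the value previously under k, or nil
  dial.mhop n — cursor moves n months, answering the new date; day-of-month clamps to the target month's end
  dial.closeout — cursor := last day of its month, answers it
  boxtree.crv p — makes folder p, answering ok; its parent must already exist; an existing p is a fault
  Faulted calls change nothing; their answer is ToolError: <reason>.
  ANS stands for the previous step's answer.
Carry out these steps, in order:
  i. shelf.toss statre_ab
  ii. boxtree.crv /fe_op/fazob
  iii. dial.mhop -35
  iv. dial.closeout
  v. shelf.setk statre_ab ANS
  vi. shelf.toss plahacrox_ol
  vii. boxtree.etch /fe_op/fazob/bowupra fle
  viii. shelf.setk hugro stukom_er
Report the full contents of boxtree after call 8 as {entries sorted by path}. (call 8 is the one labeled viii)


Answer: {fe_op/, fe_op/fazob/, fe_op/fazob/bowupra=fle, visliwi/, visliwi/cesme=howije, visliwi/cicri/}

Derivation:
-> toss(statre_ab)
<- mubrut
-> crv(/fe_op/fazob)
<- ok
-> mhop(-35)
<- 2265-07-06
-> closeout()
<- 2265-07-31
-> setk(statre_ab, ANS)
<- nil
-> toss(plahacrox_ol)
<- pru
-> etch(/fe_op/fazob/bowupra, fle)
<- created
-> setk(hugro, stukom_er)
<- gre


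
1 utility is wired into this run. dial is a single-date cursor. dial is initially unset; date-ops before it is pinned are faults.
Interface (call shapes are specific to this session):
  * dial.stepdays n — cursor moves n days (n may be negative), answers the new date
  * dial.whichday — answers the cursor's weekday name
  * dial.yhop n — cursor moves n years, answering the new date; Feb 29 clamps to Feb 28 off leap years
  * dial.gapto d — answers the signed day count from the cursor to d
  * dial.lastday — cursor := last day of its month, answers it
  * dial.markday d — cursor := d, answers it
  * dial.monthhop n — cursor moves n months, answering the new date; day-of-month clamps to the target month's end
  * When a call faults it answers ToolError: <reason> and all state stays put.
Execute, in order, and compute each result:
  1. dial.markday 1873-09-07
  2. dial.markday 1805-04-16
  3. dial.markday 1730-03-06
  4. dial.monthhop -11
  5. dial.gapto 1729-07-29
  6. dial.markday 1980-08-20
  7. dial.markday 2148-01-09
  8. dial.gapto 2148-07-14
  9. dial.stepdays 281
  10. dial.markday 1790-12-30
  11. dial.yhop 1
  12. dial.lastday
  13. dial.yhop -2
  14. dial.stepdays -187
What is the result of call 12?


~$ dial.markday 1873-09-07
:: 1873-09-07
~$ dial.markday 1805-04-16
:: 1805-04-16
~$ dial.markday 1730-03-06
:: 1730-03-06
~$ dial.monthhop -11
:: 1729-04-06
~$ dial.gapto 1729-07-29
:: 114
~$ dial.markday 1980-08-20
:: 1980-08-20
~$ dial.markday 2148-01-09
:: 2148-01-09
~$ dial.gapto 2148-07-14
:: 187
~$ dial.stepdays 281
:: 2148-10-16
~$ dial.markday 1790-12-30
:: 1790-12-30
~$ dial.yhop 1
:: 1791-12-30
~$ dial.lastday
:: 1791-12-31
~$ dial.yhop -2
:: 1789-12-31
~$ dial.stepdays -187
:: 1789-06-27

Answer: 1791-12-31


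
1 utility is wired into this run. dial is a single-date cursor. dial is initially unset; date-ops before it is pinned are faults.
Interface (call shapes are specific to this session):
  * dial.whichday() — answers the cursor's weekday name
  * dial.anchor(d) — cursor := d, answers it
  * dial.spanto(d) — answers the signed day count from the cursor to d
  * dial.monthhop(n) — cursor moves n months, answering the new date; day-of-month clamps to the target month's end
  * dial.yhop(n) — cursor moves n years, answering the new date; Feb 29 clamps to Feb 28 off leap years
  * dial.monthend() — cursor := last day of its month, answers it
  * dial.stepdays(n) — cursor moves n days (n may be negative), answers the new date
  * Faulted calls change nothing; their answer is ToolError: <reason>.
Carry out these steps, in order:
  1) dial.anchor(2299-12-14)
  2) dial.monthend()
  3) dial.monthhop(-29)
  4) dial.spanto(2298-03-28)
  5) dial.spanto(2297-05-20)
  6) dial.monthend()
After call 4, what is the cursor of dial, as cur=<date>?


;; 1. anchor(d='2299-12-14') == 2299-12-14
;; 2. monthend() == 2299-12-31
;; 3. monthhop(n='-29') == 2297-07-31
;; 4. spanto(d='2298-03-28') == 240
;; 5. spanto(d='2297-05-20') == -72
;; 6. monthend() == 2297-07-31

Answer: cur=2297-07-31


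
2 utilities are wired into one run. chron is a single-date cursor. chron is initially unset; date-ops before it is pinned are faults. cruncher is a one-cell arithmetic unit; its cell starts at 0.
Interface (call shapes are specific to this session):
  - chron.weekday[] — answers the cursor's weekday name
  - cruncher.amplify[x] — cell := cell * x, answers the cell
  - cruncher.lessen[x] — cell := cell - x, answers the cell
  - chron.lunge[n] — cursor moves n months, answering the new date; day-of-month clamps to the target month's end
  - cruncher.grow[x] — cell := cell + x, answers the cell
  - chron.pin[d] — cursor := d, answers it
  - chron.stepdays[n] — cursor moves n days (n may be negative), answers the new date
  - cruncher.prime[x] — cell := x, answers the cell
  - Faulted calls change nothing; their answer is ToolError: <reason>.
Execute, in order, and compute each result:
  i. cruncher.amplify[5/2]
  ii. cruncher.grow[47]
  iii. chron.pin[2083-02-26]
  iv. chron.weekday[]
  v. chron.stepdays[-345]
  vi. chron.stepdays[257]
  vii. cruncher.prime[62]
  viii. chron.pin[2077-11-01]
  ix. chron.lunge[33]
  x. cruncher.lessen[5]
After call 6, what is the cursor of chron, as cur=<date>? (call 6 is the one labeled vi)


Answer: cur=2082-11-30

Derivation:
;; 1. cruncher.amplify(5/2) : 0
;; 2. cruncher.grow(47) : 47
;; 3. chron.pin(2083-02-26) : 2083-02-26
;; 4. chron.weekday() : Friday
;; 5. chron.stepdays(-345) : 2082-03-18
;; 6. chron.stepdays(257) : 2082-11-30
;; 7. cruncher.prime(62) : 62
;; 8. chron.pin(2077-11-01) : 2077-11-01
;; 9. chron.lunge(33) : 2080-08-01
;; 10. cruncher.lessen(5) : 57


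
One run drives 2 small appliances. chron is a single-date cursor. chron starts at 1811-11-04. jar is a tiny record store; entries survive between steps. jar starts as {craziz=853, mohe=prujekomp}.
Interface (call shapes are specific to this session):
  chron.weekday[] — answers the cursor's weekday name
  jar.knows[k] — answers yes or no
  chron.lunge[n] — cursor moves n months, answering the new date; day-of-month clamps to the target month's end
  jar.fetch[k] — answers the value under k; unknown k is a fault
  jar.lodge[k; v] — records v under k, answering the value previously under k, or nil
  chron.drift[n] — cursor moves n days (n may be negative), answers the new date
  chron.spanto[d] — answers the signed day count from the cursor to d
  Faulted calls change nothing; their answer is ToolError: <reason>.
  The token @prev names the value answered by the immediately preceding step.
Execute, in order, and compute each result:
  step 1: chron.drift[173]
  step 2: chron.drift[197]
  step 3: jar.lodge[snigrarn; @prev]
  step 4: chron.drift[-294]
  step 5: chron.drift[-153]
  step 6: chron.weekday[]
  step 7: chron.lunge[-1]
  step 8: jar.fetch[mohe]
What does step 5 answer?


Answer: 1811-08-19

Derivation:
-> drift(n=173)
<- 1812-04-25
-> drift(n=197)
<- 1812-11-08
-> lodge(k=snigrarn, v=@prev)
<- nil
-> drift(n=-294)
<- 1812-01-19
-> drift(n=-153)
<- 1811-08-19
-> weekday()
<- Monday
-> lunge(n=-1)
<- 1811-07-19
-> fetch(k=mohe)
<- prujekomp


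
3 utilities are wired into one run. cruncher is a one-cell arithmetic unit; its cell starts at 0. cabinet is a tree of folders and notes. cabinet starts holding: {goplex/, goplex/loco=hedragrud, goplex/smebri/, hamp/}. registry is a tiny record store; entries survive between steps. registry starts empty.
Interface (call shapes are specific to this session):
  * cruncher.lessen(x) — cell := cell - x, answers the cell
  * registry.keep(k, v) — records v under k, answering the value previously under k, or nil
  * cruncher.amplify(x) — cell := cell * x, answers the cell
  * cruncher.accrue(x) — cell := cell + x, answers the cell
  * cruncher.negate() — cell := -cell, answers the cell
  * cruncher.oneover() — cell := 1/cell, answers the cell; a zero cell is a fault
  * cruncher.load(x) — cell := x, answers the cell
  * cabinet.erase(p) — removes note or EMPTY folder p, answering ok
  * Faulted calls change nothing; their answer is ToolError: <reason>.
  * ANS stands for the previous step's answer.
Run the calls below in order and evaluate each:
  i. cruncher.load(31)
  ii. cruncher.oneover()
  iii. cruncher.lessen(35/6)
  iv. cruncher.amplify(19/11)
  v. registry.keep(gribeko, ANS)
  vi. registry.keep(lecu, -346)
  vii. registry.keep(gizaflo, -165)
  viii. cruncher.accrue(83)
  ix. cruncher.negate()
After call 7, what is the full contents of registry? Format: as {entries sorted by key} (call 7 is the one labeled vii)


·→ cruncher.load(x=31)
·← 31
·→ cruncher.oneover()
·← 1/31
·→ cruncher.lessen(x=35/6)
·← -1079/186
·→ cruncher.amplify(x=19/11)
·← -20501/2046
·→ registry.keep(k=gribeko, v=ANS)
·← nil
·→ registry.keep(k=lecu, v=-346)
·← nil
·→ registry.keep(k=gizaflo, v=-165)
·← nil
·→ cruncher.accrue(x=83)
·← 149317/2046
·→ cruncher.negate()
·← -149317/2046

Answer: {gizaflo=-165, gribeko=-20501/2046, lecu=-346}


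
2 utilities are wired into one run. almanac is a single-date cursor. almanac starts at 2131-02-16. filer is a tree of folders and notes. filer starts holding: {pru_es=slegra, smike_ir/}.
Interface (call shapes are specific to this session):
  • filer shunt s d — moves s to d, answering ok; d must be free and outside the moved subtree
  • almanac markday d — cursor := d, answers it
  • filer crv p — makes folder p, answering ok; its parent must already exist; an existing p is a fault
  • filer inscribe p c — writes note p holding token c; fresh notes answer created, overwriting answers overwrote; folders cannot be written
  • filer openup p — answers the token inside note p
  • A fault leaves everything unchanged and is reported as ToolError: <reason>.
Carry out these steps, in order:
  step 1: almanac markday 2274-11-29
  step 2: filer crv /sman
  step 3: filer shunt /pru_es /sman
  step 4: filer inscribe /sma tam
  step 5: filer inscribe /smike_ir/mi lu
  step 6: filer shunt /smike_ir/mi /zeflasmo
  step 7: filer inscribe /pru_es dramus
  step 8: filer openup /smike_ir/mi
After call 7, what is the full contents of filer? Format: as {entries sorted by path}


Answer: {pru_es=dramus, sma=tam, sman/, smike_ir/, zeflasmo=lu}

Derivation:
Calling almanac markday with d='2274-11-29', and get 2274-11-29.
I run filer crv with p='/sman', → ok.
I try filer shunt with s='/pru_es', d='/sman', yielding ToolError: exists.
Next I call filer inscribe with p='/sma', c='tam': created.
Invoking filer inscribe with p='/smike_ir/mi', c='lu', and see created.
I use filer shunt with s='/smike_ir/mi', d='/zeflasmo': ok.
Calling filer inscribe with p='/pru_es', c='dramus', — result: overwrote.
Using filer openup with p='/smike_ir/mi', giving ToolError: not found.


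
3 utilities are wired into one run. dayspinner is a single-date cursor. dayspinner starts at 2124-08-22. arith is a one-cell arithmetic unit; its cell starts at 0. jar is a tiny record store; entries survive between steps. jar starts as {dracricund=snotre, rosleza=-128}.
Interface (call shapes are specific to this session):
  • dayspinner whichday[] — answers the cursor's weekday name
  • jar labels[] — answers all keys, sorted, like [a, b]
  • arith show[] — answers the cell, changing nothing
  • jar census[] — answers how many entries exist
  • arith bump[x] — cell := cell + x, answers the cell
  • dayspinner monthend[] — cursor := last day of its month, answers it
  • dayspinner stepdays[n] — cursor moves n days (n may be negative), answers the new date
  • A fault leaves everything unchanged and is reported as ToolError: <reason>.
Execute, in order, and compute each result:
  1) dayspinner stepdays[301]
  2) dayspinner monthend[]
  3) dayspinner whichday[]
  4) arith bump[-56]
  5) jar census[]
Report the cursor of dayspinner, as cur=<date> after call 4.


Answer: cur=2125-06-30

Derivation:
[in] dayspinner stepdays 301
[out] 2125-06-19
[in] dayspinner monthend
[out] 2125-06-30
[in] dayspinner whichday
[out] Saturday
[in] arith bump -56
[out] -56
[in] jar census
[out] 2


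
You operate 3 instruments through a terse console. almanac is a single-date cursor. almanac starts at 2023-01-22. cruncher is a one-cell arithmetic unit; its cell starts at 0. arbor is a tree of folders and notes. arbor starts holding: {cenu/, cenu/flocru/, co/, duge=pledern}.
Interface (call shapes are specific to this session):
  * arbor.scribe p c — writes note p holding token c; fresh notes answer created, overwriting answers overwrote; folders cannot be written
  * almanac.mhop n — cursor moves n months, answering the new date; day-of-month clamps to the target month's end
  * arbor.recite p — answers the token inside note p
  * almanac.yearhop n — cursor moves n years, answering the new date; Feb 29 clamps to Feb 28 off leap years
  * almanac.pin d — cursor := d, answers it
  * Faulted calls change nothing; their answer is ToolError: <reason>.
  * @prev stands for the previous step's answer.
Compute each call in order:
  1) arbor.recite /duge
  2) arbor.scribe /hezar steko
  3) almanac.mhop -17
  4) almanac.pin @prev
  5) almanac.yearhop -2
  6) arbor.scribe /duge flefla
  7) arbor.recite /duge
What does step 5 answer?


-> arbor.recite(/duge)
<- pledern
-> arbor.scribe(/hezar, steko)
<- created
-> almanac.mhop(-17)
<- 2021-08-22
-> almanac.pin(@prev)
<- 2021-08-22
-> almanac.yearhop(-2)
<- 2019-08-22
-> arbor.scribe(/duge, flefla)
<- overwrote
-> arbor.recite(/duge)
<- flefla

Answer: 2019-08-22


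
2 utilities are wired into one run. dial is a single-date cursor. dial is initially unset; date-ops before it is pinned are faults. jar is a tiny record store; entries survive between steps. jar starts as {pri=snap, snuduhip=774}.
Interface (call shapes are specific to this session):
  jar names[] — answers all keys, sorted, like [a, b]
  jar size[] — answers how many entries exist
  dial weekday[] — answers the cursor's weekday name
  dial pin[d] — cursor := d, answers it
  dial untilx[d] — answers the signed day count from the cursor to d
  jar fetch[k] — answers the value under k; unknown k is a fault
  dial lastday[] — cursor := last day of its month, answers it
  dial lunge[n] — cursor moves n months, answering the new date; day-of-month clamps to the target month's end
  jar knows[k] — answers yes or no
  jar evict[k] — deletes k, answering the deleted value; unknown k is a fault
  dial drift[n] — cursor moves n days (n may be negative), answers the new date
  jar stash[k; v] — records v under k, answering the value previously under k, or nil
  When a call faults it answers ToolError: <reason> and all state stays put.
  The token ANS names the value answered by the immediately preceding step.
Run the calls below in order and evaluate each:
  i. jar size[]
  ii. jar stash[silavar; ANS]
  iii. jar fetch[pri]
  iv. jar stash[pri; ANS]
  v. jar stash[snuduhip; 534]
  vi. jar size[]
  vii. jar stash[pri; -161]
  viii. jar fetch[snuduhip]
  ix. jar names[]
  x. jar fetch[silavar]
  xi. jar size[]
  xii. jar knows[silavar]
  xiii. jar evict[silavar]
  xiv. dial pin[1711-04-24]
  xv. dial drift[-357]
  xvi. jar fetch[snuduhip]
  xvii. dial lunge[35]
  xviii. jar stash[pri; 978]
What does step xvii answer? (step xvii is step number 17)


I invoke jar size(), → 2.
I invoke jar stash on k=silavar, v=ANS, → nil.
I use jar fetch on k=pri, — result: snap.
I call jar stash on k=pri, v=ANS, → snap.
Invoking jar stash on k=snuduhip, v=534, and observe 774.
I try jar size, and observe 3.
I call jar stash on k=pri, v=-161, and observe snap.
Invoking jar fetch on k=snuduhip, giving 534.
Then jar names(), and see [pri, silavar, snuduhip].
Calling jar fetch on k=silavar, → 2.
Using jar size: 3.
Then jar knows on k=silavar, — result: yes.
Next I call jar evict on k=silavar, → 2.
I invoke dial pin on d=1711-04-24, — result: 1711-04-24.
I invoke dial drift on n=-357, → 1710-05-02.
I invoke jar fetch on k=snuduhip, → 534.
Now I run dial lunge on n=35, which returns 1713-04-02.
Then jar stash on k=pri, v=978: -161.

Answer: 1713-04-02


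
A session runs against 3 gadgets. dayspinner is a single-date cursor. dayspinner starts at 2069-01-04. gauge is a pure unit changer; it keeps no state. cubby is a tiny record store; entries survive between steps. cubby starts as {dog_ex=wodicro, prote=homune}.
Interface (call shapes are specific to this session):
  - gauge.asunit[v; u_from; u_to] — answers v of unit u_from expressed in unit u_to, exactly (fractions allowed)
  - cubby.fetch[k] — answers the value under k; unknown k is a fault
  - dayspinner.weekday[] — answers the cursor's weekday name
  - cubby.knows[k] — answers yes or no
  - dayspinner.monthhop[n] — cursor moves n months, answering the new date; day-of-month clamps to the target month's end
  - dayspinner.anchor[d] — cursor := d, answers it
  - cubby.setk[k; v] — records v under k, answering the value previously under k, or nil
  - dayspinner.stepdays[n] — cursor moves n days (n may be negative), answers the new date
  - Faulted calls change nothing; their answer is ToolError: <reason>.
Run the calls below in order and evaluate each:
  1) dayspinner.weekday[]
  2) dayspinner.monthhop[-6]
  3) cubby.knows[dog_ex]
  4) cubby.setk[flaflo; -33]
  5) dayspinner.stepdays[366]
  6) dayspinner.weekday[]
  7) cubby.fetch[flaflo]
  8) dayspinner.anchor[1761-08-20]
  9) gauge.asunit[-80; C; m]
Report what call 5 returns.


>>> dayspinner.weekday
[out] Friday
>>> dayspinner.monthhop n='-6'
[out] 2068-07-04
>>> cubby.knows k='dog_ex'
[out] yes
>>> cubby.setk k='flaflo' v='-33'
[out] nil
>>> dayspinner.stepdays n='366'
[out] 2069-07-05
>>> dayspinner.weekday
[out] Friday
>>> cubby.fetch k='flaflo'
[out] -33
>>> dayspinner.anchor d='1761-08-20'
[out] 1761-08-20
>>> gauge.asunit v='-80' u_from='C' u_to='m'
[out] ToolError: incompatible units

Answer: 2069-07-05


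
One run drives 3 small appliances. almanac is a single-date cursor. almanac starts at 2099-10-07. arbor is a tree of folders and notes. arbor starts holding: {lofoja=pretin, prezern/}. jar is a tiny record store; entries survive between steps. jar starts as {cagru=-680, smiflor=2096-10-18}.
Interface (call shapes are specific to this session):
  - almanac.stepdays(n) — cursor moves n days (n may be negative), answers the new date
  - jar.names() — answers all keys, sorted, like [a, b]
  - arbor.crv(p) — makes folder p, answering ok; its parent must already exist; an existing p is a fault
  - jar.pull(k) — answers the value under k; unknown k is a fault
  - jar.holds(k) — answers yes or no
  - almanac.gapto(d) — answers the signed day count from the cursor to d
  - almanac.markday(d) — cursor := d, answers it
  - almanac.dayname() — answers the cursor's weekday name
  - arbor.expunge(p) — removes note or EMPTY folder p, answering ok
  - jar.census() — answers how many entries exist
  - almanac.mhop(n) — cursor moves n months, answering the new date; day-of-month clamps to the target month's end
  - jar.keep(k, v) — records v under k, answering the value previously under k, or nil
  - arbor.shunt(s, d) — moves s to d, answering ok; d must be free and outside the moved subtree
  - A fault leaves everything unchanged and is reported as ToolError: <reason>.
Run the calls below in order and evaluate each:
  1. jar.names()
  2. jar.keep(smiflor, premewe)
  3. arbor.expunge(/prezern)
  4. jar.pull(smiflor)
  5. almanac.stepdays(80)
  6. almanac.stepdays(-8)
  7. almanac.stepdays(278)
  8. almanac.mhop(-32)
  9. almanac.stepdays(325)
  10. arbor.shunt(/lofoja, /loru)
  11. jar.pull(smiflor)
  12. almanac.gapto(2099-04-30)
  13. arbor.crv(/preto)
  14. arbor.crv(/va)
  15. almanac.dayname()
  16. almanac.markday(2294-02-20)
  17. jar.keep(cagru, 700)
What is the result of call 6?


Answer: 2099-12-18

Derivation:
~$ jar.names
:: [cagru, smiflor]
~$ jar.keep k: smiflor v: premewe
:: 2096-10-18
~$ arbor.expunge p: /prezern
:: ok
~$ jar.pull k: smiflor
:: premewe
~$ almanac.stepdays n: 80
:: 2099-12-26
~$ almanac.stepdays n: -8
:: 2099-12-18
~$ almanac.stepdays n: 278
:: 2100-09-22
~$ almanac.mhop n: -32
:: 2098-01-22
~$ almanac.stepdays n: 325
:: 2098-12-13
~$ arbor.shunt s: /lofoja d: /loru
:: ok
~$ jar.pull k: smiflor
:: premewe
~$ almanac.gapto d: 2099-04-30
:: 138
~$ arbor.crv p: /preto
:: ok
~$ arbor.crv p: /va
:: ok
~$ almanac.dayname
:: Saturday
~$ almanac.markday d: 2294-02-20
:: 2294-02-20
~$ jar.keep k: cagru v: 700
:: -680


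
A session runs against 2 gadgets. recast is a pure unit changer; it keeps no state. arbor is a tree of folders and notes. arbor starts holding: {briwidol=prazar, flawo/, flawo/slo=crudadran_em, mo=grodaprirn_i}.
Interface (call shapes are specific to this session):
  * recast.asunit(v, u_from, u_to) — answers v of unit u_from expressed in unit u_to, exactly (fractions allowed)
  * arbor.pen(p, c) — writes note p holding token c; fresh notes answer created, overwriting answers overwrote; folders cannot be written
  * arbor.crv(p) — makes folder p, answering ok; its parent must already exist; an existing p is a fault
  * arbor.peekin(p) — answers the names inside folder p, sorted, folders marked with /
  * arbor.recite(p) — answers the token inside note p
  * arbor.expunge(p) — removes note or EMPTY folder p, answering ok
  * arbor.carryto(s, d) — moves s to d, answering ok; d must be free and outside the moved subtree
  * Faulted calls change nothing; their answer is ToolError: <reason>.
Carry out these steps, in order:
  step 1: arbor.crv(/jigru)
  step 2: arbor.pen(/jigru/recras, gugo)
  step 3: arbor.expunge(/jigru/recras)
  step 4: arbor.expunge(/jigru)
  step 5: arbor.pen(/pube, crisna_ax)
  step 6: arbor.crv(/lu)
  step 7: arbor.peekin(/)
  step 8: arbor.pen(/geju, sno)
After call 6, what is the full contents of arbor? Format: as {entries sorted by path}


Answer: {briwidol=prazar, flawo/, flawo/slo=crudadran_em, lu/, mo=grodaprirn_i, pube=crisna_ax}

Derivation:
// crv(p=/jigru) -> ok
// pen(p=/jigru/recras, c=gugo) -> created
// expunge(p=/jigru/recras) -> ok
// expunge(p=/jigru) -> ok
// pen(p=/pube, c=crisna_ax) -> created
// crv(p=/lu) -> ok
// peekin(p=/) -> [briwidol, flawo/, lu/, mo, pube]
// pen(p=/geju, c=sno) -> created


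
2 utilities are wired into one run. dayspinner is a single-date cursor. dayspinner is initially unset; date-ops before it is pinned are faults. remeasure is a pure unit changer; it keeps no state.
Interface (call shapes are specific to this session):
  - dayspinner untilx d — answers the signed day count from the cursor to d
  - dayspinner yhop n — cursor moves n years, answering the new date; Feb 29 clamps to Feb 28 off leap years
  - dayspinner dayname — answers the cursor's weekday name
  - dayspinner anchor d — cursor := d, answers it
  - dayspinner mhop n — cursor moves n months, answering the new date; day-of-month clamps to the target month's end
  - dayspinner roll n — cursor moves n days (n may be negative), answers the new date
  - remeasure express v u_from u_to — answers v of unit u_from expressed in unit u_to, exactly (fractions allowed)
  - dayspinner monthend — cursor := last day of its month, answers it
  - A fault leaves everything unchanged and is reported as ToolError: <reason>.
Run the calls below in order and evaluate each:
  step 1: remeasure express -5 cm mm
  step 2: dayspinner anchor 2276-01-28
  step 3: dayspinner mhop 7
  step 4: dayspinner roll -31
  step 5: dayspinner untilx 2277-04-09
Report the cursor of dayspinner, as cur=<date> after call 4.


Answer: cur=2276-07-28

Derivation:
> remeasure express -5 cm mm
[out] -50
> dayspinner anchor 2276-01-28
[out] 2276-01-28
> dayspinner mhop 7
[out] 2276-08-28
> dayspinner roll -31
[out] 2276-07-28
> dayspinner untilx 2277-04-09
[out] 255


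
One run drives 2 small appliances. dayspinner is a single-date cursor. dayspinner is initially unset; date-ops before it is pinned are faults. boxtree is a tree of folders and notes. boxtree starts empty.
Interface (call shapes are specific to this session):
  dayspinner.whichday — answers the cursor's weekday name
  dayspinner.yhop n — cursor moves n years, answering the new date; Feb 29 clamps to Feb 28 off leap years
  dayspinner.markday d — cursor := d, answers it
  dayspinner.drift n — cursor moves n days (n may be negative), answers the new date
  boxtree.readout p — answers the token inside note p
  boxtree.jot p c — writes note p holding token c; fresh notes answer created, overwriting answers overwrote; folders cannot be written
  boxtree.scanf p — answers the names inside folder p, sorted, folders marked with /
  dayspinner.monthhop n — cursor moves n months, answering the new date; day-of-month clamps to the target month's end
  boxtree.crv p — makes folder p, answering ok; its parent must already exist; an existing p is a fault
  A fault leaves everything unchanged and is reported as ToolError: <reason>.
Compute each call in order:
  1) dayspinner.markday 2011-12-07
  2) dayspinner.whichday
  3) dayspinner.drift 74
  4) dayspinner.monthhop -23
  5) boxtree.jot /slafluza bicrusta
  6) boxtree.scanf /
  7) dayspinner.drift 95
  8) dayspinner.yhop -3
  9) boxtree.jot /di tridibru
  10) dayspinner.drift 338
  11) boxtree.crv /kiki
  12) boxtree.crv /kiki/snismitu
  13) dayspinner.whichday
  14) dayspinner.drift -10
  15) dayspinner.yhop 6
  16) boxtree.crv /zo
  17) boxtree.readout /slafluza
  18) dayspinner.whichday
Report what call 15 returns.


Answer: 2014-05-15

Derivation:
-- 1. markday(d='2011-12-07') ~> 2011-12-07
-- 2. whichday() ~> Wednesday
-- 3. drift(n='74') ~> 2012-02-19
-- 4. monthhop(n='-23') ~> 2010-03-19
-- 5. jot(p='/slafluza', c='bicrusta') ~> created
-- 6. scanf(p='/') ~> [slafluza]
-- 7. drift(n='95') ~> 2010-06-22
-- 8. yhop(n='-3') ~> 2007-06-22
-- 9. jot(p='/di', c='tridibru') ~> created
-- 10. drift(n='338') ~> 2008-05-25
-- 11. crv(p='/kiki') ~> ok
-- 12. crv(p='/kiki/snismitu') ~> ok
-- 13. whichday() ~> Sunday
-- 14. drift(n='-10') ~> 2008-05-15
-- 15. yhop(n='6') ~> 2014-05-15
-- 16. crv(p='/zo') ~> ok
-- 17. readout(p='/slafluza') ~> bicrusta
-- 18. whichday() ~> Thursday


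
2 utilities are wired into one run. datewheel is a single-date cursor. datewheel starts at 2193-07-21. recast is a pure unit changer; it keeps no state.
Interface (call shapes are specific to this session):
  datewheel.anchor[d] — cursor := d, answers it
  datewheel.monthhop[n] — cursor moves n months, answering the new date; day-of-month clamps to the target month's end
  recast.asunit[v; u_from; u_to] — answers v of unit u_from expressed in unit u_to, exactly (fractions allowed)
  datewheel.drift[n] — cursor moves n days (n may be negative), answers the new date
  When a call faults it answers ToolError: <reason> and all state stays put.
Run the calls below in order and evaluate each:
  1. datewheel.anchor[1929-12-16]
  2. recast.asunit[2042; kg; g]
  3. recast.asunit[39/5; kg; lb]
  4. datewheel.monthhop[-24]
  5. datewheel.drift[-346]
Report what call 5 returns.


Answer: 1927-01-04

Derivation:
% datewheel.anchor(d: 1929-12-16) => 1929-12-16
% recast.asunit(v: 2042, u_from: kg, u_to: g) => 2042000
% recast.asunit(v: 39/5, u_from: kg, u_to: lb) => 780000000/45359237
% datewheel.monthhop(n: -24) => 1927-12-16
% datewheel.drift(n: -346) => 1927-01-04


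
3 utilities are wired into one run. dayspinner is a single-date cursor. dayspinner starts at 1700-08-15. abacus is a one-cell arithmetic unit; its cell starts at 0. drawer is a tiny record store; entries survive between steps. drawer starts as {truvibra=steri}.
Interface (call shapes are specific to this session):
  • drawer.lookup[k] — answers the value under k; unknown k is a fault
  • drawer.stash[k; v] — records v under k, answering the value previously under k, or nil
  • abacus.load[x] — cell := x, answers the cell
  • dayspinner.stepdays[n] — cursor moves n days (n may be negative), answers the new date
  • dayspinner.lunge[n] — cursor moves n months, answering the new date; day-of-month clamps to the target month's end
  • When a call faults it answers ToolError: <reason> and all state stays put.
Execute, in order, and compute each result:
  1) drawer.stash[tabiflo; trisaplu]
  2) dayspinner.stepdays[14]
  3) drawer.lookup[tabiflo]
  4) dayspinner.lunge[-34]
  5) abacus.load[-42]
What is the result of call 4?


$ drawer.stash k: tabiflo v: trisaplu
  nil
$ dayspinner.stepdays n: 14
  1700-08-29
$ drawer.lookup k: tabiflo
  trisaplu
$ dayspinner.lunge n: -34
  1697-10-29
$ abacus.load x: -42
  -42

Answer: 1697-10-29


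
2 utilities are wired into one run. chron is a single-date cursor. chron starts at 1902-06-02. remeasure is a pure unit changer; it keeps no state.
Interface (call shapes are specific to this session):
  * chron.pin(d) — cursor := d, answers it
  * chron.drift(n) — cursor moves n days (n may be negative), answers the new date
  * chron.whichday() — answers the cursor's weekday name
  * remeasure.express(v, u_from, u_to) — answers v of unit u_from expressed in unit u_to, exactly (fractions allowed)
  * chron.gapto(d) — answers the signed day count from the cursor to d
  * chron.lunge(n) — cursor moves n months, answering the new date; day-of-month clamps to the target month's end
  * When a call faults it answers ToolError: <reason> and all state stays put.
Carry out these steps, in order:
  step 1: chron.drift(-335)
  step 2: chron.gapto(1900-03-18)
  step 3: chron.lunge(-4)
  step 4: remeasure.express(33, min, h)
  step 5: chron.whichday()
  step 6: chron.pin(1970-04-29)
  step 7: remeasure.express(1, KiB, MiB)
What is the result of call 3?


Invoking drift on -335, and get 1901-07-02.
I run gapto on 1900-03-18: -471.
I run lunge on -4, which returns 1901-03-02.
I call express on 33, min, h, and get 11/20.
Calling whichday(), yielding Saturday.
I use pin on 1970-04-29, giving 1970-04-29.
Calling express on 1, KiB, MiB, which returns 1/1024.

Answer: 1901-03-02


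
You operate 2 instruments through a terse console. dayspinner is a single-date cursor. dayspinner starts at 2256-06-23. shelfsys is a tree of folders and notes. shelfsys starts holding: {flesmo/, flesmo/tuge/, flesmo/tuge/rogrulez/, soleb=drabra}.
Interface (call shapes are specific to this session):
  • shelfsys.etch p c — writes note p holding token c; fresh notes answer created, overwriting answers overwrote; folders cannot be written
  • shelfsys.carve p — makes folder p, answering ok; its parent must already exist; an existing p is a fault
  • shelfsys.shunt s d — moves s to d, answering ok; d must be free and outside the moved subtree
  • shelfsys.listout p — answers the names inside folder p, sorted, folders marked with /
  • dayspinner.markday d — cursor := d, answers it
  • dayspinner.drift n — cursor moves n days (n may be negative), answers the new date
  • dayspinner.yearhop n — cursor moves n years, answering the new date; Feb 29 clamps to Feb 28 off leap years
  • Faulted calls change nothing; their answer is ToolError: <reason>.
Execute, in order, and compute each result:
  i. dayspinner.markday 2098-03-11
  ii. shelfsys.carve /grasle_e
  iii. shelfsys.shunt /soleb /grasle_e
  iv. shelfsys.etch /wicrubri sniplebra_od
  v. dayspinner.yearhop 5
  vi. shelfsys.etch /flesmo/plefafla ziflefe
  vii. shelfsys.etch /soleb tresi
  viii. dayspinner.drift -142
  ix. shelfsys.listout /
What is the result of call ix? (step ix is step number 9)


~$ dayspinner.markday d→2098-03-11
[out] 2098-03-11
~$ shelfsys.carve p→/grasle_e
[out] ok
~$ shelfsys.shunt s→/soleb d→/grasle_e
[out] ToolError: exists
~$ shelfsys.etch p→/wicrubri c→sniplebra_od
[out] created
~$ dayspinner.yearhop n→5
[out] 2103-03-11
~$ shelfsys.etch p→/flesmo/plefafla c→ziflefe
[out] created
~$ shelfsys.etch p→/soleb c→tresi
[out] overwrote
~$ dayspinner.drift n→-142
[out] 2102-10-20
~$ shelfsys.listout p→/
[out] [flesmo/, grasle_e/, soleb, wicrubri]

Answer: [flesmo/, grasle_e/, soleb, wicrubri]


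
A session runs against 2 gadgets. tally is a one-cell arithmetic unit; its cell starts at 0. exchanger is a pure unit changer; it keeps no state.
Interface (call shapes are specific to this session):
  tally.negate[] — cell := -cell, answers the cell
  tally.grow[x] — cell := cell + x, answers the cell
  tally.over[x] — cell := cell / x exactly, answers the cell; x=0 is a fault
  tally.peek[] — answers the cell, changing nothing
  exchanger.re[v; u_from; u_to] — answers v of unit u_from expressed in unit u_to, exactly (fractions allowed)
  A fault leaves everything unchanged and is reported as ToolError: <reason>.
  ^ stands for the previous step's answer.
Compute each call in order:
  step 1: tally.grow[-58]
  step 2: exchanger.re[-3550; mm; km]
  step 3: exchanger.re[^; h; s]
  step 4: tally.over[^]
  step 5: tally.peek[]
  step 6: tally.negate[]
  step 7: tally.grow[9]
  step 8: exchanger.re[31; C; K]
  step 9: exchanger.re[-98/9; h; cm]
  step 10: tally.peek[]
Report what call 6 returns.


Answer: -2900/639

Derivation:
-> grow(x: -58)
<- -58
-> re(v: -3550, u_from: mm, u_to: km)
<- -71/20000
-> re(v: ^, u_from: h, u_to: s)
<- -639/50
-> over(x: ^)
<- 2900/639
-> peek()
<- 2900/639
-> negate()
<- -2900/639
-> grow(x: 9)
<- 2851/639
-> re(v: 31, u_from: C, u_to: K)
<- 6083/20
-> re(v: -98/9, u_from: h, u_to: cm)
<- ToolError: incompatible units
-> peek()
<- 2851/639


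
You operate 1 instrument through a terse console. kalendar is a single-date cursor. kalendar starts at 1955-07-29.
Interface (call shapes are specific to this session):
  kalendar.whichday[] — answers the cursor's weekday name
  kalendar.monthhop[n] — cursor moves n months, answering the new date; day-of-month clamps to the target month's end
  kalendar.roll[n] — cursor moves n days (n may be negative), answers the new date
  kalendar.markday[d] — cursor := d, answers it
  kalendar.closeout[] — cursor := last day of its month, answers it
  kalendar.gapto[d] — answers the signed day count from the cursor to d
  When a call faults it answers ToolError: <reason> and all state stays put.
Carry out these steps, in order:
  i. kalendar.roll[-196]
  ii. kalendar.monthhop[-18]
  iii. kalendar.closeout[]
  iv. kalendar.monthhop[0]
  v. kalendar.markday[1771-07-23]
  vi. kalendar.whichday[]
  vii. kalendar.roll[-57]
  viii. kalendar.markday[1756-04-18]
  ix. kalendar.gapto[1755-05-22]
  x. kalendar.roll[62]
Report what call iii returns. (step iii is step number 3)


I invoke kalendar.roll(-196), yielding 1955-01-14.
Using kalendar.monthhop(-18), — result: 1953-07-14.
I use kalendar.closeout, giving 1953-07-31.
Next I call kalendar.monthhop(0), which returns 1953-07-31.
I call kalendar.markday(1771-07-23), and get 1771-07-23.
Then kalendar.whichday(): Tuesday.
I run kalendar.roll(-57), yielding 1771-05-27.
Next I call kalendar.markday(1756-04-18), and see 1756-04-18.
Calling kalendar.gapto(1755-05-22), and observe -332.
I invoke kalendar.roll(62), and observe 1756-06-19.

Answer: 1953-07-31


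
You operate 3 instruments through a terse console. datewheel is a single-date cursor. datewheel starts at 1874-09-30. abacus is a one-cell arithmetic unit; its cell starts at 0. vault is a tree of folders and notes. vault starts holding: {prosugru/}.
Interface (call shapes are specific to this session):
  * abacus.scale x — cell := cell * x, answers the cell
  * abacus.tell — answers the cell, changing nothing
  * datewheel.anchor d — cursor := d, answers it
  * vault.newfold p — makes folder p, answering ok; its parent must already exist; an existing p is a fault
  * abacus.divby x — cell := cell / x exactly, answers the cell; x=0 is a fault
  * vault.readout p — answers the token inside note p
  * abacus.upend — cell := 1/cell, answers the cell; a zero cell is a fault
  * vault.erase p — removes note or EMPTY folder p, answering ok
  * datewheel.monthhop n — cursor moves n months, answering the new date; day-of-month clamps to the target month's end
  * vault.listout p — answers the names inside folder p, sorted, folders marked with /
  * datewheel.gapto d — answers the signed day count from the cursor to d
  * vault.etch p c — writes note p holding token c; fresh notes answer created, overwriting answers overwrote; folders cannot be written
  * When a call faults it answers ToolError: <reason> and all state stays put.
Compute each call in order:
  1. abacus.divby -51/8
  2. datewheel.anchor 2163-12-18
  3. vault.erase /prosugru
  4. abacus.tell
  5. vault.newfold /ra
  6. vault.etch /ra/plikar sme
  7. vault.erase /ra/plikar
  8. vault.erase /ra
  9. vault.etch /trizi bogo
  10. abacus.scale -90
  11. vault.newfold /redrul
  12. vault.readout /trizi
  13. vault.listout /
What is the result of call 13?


Answer: [redrul/, trizi]

Derivation:
;; abacus.divby(-51/8) ~> 0
;; datewheel.anchor(2163-12-18) ~> 2163-12-18
;; vault.erase(/prosugru) ~> ok
;; abacus.tell() ~> 0
;; vault.newfold(/ra) ~> ok
;; vault.etch(/ra/plikar, sme) ~> created
;; vault.erase(/ra/plikar) ~> ok
;; vault.erase(/ra) ~> ok
;; vault.etch(/trizi, bogo) ~> created
;; abacus.scale(-90) ~> 0
;; vault.newfold(/redrul) ~> ok
;; vault.readout(/trizi) ~> bogo
;; vault.listout(/) ~> [redrul/, trizi]


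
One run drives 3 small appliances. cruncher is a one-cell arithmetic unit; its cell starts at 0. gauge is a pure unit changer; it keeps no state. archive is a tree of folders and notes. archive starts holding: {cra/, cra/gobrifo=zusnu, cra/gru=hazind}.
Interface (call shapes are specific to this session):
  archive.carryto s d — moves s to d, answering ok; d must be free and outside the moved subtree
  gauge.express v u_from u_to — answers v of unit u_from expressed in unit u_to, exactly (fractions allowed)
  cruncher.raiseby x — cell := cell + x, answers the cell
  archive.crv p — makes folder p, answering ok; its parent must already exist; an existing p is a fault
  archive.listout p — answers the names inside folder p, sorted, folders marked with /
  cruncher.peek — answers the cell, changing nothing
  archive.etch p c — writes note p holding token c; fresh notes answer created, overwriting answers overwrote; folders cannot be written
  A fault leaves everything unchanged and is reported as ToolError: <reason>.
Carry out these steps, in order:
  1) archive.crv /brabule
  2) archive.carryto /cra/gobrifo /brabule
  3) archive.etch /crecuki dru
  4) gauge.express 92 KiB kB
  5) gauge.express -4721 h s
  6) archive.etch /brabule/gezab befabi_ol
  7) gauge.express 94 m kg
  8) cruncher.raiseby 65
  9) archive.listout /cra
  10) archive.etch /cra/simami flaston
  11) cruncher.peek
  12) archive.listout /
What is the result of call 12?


Answer: [brabule/, cra/, crecuki]

Derivation:
-> archive.crv(/brabule)
<- ok
-> archive.carryto(/cra/gobrifo, /brabule)
<- ToolError: exists
-> archive.etch(/crecuki, dru)
<- created
-> gauge.express(92, KiB, kB)
<- 11776/125
-> gauge.express(-4721, h, s)
<- -16995600
-> archive.etch(/brabule/gezab, befabi_ol)
<- created
-> gauge.express(94, m, kg)
<- ToolError: incompatible units
-> cruncher.raiseby(65)
<- 65
-> archive.listout(/cra)
<- [gobrifo, gru]
-> archive.etch(/cra/simami, flaston)
<- created
-> cruncher.peek()
<- 65
-> archive.listout(/)
<- [brabule/, cra/, crecuki]
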